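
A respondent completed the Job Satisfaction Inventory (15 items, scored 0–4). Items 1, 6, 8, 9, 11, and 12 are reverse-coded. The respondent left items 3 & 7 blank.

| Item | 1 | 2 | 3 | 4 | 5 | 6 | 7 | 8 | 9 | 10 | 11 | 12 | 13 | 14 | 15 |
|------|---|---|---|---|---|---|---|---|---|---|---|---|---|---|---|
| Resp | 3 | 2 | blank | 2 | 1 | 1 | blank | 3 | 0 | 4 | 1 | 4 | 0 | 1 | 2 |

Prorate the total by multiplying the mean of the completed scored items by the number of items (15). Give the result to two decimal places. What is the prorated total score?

27.69

Reverse-coded (on a 0–4 scale, reversed = 4 − raw):
  item 1: 4 − 3 = 1
  item 6: 4 − 1 = 3
  item 8: 4 − 3 = 1
  item 9: 4 − 0 = 4
  item 11: 4 − 1 = 3
  item 12: 4 − 4 = 0
Completed scored items (13 of 15): 1, 2, 2, 1, 3, 1, 4, 4, 3, 0, 0, 1, 2; sum = 24.
Person mean = 24 / 13 ≈ 1.8462
Prorated total = (24 / 13) × 15 = 27.69 (to 2 dp)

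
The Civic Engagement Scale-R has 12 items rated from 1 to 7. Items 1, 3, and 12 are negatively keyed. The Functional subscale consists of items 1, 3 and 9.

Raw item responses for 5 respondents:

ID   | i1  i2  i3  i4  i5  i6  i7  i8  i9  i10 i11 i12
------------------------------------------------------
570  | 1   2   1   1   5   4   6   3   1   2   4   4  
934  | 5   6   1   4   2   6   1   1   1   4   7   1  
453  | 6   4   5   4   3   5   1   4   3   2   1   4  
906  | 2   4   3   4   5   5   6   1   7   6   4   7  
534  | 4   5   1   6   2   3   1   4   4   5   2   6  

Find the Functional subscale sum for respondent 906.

18

Respondent 906 raw: 2, 4, 3, 4, 5, 5, 6, 1, 7, 6, 4, 7.
Functional items: 1, 3, 9.
Reverse-coded (reverse-coded value = 8 − response):
  item 1: 8 − 2 = 6
  item 3: 8 − 3 = 5
  item 9: 7
Sum = 6 + 5 + 7 = 18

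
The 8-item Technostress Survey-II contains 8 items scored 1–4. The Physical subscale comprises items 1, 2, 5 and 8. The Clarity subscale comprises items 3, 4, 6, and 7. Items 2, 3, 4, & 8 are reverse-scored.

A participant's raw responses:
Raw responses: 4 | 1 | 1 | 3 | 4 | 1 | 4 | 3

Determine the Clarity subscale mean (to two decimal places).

2.75

Clarity items: 3, 4, 6, 7.
Of these, items 3 & 4 are reverse-scored; on a 1–4 scale, reversed = 5 − raw.
  item 3: 5 − 1 = 4
  item 4: 5 − 3 = 2
  item 6: 1
  item 7: 4
Sum = 4 + 2 + 1 + 4 = 11
Mean = 11 / 4 = 2.75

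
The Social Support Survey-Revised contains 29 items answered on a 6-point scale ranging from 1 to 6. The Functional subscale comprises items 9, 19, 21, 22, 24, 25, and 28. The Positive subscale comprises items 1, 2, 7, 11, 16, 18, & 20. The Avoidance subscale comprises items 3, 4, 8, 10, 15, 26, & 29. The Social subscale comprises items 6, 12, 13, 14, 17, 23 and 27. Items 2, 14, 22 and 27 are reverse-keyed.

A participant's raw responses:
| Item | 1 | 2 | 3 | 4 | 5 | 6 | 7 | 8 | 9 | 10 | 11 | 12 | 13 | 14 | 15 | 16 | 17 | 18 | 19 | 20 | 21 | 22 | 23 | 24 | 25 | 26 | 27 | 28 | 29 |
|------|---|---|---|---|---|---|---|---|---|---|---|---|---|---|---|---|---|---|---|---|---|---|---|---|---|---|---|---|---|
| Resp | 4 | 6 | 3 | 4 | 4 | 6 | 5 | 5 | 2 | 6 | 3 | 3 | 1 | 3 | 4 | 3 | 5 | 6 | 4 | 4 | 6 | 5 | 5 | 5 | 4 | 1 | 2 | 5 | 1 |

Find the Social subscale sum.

Social items: 6, 12, 13, 14, 17, 23, 27.
Of these, items 14 and 27 are reverse-keyed; on a 1–6 scale, reversed = 7 − raw.
  item 6: 6
  item 12: 3
  item 13: 1
  item 14: 7 − 3 = 4
  item 17: 5
  item 23: 5
  item 27: 7 − 2 = 5
Sum = 6 + 3 + 1 + 4 + 5 + 5 + 5 = 29

29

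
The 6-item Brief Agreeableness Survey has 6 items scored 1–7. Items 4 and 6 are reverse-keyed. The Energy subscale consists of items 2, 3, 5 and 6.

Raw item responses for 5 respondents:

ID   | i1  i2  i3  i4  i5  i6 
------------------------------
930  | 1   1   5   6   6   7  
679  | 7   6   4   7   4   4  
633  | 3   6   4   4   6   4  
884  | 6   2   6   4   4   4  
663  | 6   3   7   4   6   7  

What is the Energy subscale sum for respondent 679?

Respondent 679 raw: 7, 6, 4, 7, 4, 4.
Energy items: 2, 3, 5, 6.
Reverse-coded (reverse-coded value = 8 − response):
  item 2: 6
  item 3: 4
  item 5: 4
  item 6: 8 − 4 = 4
Sum = 6 + 4 + 4 + 4 = 18

18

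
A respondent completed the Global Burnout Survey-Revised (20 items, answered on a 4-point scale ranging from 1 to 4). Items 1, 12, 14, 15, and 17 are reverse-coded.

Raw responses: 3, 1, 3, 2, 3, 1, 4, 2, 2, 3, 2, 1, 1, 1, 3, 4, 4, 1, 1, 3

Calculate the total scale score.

Reverse-coded items use 5 − raw:
  item 1: 5 − 3 = 2
  item 12: 5 − 1 = 4
  item 14: 5 − 1 = 4
  item 15: 5 − 3 = 2
  item 17: 5 − 4 = 1
Scored responses: 2, 1, 3, 2, 3, 1, 4, 2, 2, 3, 2, 4, 1, 4, 2, 4, 1, 1, 1, 3
Total = 2 + 1 + 3 + 2 + 3 + 1 + 4 + 2 + 2 + 3 + 2 + 4 + 1 + 4 + 2 + 4 + 1 + 1 + 1 + 3 = 46

46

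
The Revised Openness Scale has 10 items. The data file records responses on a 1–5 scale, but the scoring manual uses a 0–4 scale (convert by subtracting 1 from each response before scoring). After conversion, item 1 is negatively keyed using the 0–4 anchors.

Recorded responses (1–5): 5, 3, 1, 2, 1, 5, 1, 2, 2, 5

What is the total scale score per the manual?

Convert to 0–4: 4, 2, 0, 1, 0, 4, 0, 1, 1, 4
Reverse-coded (reversed = (0+4) − raw = 4 − raw):
  item 1: 4 − 4 = 0
Scored: 0, 2, 0, 1, 0, 4, 0, 1, 1, 4
Total = 13

13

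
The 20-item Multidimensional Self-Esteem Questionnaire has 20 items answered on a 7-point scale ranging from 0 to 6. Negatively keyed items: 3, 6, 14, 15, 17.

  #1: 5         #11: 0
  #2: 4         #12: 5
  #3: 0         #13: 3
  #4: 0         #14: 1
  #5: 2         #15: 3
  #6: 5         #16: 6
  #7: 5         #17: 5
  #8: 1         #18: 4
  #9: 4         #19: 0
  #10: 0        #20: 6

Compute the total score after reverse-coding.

Raw sum = 59. Negatively keyed items: 3, 6, 14, 15, 17; their raw sum = 14.
Each reversal replaces raw with 6 − raw, changing the total by 6 − 2·raw per item.
Total = 59 + 5·6 − 2·14 = 59 + 30 − 28 = 61

61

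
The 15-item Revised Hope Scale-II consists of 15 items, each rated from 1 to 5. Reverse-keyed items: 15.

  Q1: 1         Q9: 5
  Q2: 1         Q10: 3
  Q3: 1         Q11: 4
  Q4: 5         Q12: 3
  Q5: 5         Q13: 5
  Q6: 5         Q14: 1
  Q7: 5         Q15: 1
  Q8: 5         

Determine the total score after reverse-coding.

Reversing item 15 with 6 − raw:
Total = 1 + 1 + 1 + 5 + 5 + 5 + 5 + 5 + 5 + 3 + 4 + 3 + 5 + 1 + (6−1)
      = 1 + 1 + 1 + 5 + 5 + 5 + 5 + 5 + 5 + 3 + 4 + 3 + 5 + 1 + 5 = 54

54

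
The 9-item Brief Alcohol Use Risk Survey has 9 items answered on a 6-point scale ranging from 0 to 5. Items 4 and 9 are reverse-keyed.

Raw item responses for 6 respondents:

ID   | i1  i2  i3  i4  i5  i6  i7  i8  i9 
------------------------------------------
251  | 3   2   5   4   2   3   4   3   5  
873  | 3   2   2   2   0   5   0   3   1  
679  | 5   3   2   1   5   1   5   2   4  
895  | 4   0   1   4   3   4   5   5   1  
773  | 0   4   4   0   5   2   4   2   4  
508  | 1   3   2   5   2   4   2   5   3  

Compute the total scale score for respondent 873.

Respondent 873 raw: 3, 2, 2, 2, 0, 5, 0, 3, 1.
Reverse-coded (reverse-coded value = 5 − response):
  item 1: 3
  item 2: 2
  item 3: 2
  item 4: 5 − 2 = 3
  item 5: 0
  item 6: 5
  item 7: 0
  item 8: 3
  item 9: 5 − 1 = 4
Sum = 3 + 2 + 2 + 3 + 0 + 5 + 0 + 3 + 4 = 22

22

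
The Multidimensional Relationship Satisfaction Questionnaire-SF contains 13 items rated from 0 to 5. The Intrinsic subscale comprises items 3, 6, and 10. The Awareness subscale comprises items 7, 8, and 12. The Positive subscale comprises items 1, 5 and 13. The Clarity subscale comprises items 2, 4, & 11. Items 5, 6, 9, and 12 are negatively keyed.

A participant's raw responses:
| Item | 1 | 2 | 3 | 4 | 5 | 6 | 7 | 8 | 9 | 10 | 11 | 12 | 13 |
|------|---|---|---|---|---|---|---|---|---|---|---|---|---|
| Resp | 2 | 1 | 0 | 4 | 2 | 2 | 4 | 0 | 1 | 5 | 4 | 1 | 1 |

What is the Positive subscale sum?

6

Positive items: 1, 5, 13.
Of these, item 5 is negatively keyed; reverse-coded value = 5 − response.
  item 1: 2
  item 5: 5 − 2 = 3
  item 13: 1
Sum = 2 + 3 + 1 = 6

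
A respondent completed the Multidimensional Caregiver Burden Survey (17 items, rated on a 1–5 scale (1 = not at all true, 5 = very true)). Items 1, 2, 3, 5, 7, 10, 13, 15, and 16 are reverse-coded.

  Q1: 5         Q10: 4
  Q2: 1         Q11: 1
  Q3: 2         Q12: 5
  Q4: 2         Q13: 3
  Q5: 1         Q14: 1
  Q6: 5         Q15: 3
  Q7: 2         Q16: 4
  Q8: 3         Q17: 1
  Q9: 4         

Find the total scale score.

51

Raw sum = 47. Reverse-coded items: 1, 2, 3, 5, 7, 10, 13, 15, 16; their raw sum = 25.
Each reversal replaces raw with 6 − raw, changing the total by 6 − 2·raw per item.
Total = 47 + 9·6 − 2·25 = 47 + 54 − 50 = 51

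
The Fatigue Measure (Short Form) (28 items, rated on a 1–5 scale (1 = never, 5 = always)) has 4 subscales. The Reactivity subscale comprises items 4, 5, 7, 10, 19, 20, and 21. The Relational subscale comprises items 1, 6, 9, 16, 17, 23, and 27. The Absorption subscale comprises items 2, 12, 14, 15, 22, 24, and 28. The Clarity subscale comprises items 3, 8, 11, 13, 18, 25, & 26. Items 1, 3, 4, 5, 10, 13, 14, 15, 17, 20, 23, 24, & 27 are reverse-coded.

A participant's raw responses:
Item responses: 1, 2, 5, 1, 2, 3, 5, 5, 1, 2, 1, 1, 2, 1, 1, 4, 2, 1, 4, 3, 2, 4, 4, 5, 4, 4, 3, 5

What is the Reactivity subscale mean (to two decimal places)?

Reactivity items: 4, 5, 7, 10, 19, 20, 21.
Of these, items 4, 5, 10, & 20 are reverse-coded; on a 1–5 scale, reversed = 6 − raw.
  item 4: 6 − 1 = 5
  item 5: 6 − 2 = 4
  item 7: 5
  item 10: 6 − 2 = 4
  item 19: 4
  item 20: 6 − 3 = 3
  item 21: 2
Sum = 5 + 4 + 5 + 4 + 4 + 3 + 2 = 27
Mean = 27 / 7 = 3.86

3.86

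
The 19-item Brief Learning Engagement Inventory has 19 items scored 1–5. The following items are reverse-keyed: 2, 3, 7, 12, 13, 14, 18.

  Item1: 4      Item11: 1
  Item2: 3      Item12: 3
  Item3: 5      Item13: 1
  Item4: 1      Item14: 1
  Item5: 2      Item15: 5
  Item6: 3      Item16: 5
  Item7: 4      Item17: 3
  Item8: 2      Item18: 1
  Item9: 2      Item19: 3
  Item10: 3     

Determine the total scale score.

58

Reversing items 2, 3, 7, 12, 13, 14, and 18 with 6 − raw:
Total = 4 + (6−3) + (6−5) + 1 + 2 + 3 + (6−4) + 2 + 2 + 3 + 1 + (6−3) + (6−1) + (6−1) + 5 + 5 + 3 + (6−1) + 3
      = 4 + 3 + 1 + 1 + 2 + 3 + 2 + 2 + 2 + 3 + 1 + 3 + 5 + 5 + 5 + 5 + 3 + 5 + 3 = 58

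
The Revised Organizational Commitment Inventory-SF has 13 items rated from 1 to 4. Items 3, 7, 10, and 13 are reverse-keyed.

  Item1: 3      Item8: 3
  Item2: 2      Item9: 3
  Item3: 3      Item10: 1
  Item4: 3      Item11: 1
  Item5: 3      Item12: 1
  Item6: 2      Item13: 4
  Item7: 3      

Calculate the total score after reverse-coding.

Reverse-keyed items use 5 − raw:
  item 3: 5 − 3 = 2
  item 7: 5 − 3 = 2
  item 10: 5 − 1 = 4
  item 13: 5 − 4 = 1
Scored items: 3, 2, 2, 3, 3, 2, 2, 3, 3, 4, 1, 1, 1
Total = 3 + 2 + 2 + 3 + 3 + 2 + 2 + 3 + 3 + 4 + 1 + 1 + 1 = 30

30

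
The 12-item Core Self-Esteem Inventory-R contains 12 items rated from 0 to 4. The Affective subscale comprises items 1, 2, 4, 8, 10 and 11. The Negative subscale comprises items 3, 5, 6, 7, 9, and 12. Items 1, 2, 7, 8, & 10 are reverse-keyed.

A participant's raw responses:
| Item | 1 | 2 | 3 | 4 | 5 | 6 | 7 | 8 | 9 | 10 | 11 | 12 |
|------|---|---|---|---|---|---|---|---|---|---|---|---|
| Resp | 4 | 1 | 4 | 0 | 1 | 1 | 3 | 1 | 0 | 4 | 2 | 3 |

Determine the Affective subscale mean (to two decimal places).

1.33

Affective items: 1, 2, 4, 8, 10, 11.
Of these, items 1, 2, 8 and 10 are reverse-keyed; reversed = (0+4) − raw = 4 − raw.
  item 1: 4 − 4 = 0
  item 2: 4 − 1 = 3
  item 4: 0
  item 8: 4 − 1 = 3
  item 10: 4 − 4 = 0
  item 11: 2
Sum = 0 + 3 + 0 + 3 + 0 + 2 = 8
Mean = 8 / 6 = 1.33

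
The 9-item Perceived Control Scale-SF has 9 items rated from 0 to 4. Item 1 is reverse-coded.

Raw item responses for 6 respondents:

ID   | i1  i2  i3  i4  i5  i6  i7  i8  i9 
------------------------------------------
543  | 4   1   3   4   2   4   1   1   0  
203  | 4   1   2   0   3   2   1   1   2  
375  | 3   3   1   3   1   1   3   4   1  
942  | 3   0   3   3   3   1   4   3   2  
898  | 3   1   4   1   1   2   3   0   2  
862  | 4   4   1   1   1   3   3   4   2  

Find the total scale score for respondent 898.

15

Respondent 898 raw: 3, 1, 4, 1, 1, 2, 3, 0, 2.
Reverse-coded (reversed = (0+4) − raw = 4 − raw):
  item 1: 4 − 3 = 1
  item 2: 1
  item 3: 4
  item 4: 1
  item 5: 1
  item 6: 2
  item 7: 3
  item 8: 0
  item 9: 2
Sum = 1 + 1 + 4 + 1 + 1 + 2 + 3 + 0 + 2 = 15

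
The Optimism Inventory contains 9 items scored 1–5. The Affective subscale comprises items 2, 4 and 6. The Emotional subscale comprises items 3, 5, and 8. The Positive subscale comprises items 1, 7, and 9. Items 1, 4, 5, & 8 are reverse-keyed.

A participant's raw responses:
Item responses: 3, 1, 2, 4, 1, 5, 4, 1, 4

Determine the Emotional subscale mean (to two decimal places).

Emotional items: 3, 5, 8.
Of these, items 5 & 8 are reverse-keyed; on a 1–5 scale, reversed = 6 − raw.
  item 3: 2
  item 5: 6 − 1 = 5
  item 8: 6 − 1 = 5
Sum = 2 + 5 + 5 = 12
Mean = 12 / 3 = 4.00

4.00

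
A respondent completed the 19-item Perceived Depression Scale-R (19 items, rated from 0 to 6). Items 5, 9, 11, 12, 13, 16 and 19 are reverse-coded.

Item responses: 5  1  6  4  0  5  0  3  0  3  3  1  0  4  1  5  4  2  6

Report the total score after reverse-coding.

65

Reverse-coded items use 6 − raw:
  item 5: 6 − 0 = 6
  item 9: 6 − 0 = 6
  item 11: 6 − 3 = 3
  item 12: 6 − 1 = 5
  item 13: 6 − 0 = 6
  item 16: 6 − 5 = 1
  item 19: 6 − 6 = 0
Scored items: 5, 1, 6, 4, 6, 5, 0, 3, 6, 3, 3, 5, 6, 4, 1, 1, 4, 2, 0
Total = 5 + 1 + 6 + 4 + 6 + 5 + 0 + 3 + 6 + 3 + 3 + 5 + 6 + 4 + 1 + 1 + 4 + 2 + 0 = 65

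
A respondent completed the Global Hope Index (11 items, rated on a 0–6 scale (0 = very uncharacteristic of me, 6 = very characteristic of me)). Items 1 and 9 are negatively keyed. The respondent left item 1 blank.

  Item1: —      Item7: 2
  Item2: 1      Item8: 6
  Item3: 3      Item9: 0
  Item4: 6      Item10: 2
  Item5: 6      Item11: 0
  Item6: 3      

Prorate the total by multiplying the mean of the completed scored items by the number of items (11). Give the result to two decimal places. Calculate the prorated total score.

38.50

Reverse-coded (on a 0–6 scale, reversed = 6 − raw):
  item 9: 6 − 0 = 6
Completed scored items (10 of 11): 1, 3, 6, 6, 3, 2, 6, 6, 2, 0; sum = 35.
Person mean = 35 / 10 ≈ 3.5000
Prorated total = (35 / 10) × 11 = 38.50 (to 2 dp)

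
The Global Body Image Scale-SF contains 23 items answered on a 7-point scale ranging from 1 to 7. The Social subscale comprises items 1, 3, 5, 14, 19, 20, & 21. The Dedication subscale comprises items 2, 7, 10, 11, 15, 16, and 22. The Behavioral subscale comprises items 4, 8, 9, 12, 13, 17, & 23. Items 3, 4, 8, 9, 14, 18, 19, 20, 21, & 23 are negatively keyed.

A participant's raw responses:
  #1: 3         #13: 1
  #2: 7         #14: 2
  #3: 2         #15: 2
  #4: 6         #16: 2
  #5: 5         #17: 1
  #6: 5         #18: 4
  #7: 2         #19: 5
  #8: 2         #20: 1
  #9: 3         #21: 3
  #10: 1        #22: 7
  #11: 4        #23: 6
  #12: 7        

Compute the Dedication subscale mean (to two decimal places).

3.57

Dedication items: 2, 7, 10, 11, 15, 16, 22.
  item 2: 7
  item 7: 2
  item 10: 1
  item 11: 4
  item 15: 2
  item 16: 2
  item 22: 7
Sum = 7 + 2 + 1 + 4 + 2 + 2 + 7 = 25
Mean = 25 / 7 = 3.57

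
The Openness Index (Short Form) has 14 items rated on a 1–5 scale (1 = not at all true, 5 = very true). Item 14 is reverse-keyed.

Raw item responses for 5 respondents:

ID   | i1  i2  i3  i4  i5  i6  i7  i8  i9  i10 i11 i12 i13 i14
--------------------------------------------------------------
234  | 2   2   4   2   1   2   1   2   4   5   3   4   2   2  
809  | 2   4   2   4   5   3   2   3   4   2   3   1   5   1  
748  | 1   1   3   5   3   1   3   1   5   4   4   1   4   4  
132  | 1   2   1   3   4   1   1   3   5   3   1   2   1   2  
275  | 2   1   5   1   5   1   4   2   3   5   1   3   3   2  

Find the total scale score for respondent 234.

38

Respondent 234 raw: 2, 2, 4, 2, 1, 2, 1, 2, 4, 5, 3, 4, 2, 2.
Reverse-coded (on a 1–5 scale, reversed = 6 − raw):
  item 1: 2
  item 2: 2
  item 3: 4
  item 4: 2
  item 5: 1
  item 6: 2
  item 7: 1
  item 8: 2
  item 9: 4
  item 10: 5
  item 11: 3
  item 12: 4
  item 13: 2
  item 14: 6 − 2 = 4
Sum = 2 + 2 + 4 + 2 + 1 + 2 + 1 + 2 + 4 + 5 + 3 + 4 + 2 + 4 = 38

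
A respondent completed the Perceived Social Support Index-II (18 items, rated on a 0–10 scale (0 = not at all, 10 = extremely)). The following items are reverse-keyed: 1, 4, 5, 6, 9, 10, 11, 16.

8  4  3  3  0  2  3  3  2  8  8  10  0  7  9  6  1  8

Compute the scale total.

91

Reversing items 1, 4, 5, 6, 9, 10, 11, & 16 with 10 − raw:
Total = (10−8) + 4 + 3 + (10−3) + (10−0) + (10−2) + 3 + 3 + (10−2) + (10−8) + (10−8) + 10 + 0 + 7 + 9 + (10−6) + 1 + 8
      = 2 + 4 + 3 + 7 + 10 + 8 + 3 + 3 + 8 + 2 + 2 + 10 + 0 + 7 + 9 + 4 + 1 + 8 = 91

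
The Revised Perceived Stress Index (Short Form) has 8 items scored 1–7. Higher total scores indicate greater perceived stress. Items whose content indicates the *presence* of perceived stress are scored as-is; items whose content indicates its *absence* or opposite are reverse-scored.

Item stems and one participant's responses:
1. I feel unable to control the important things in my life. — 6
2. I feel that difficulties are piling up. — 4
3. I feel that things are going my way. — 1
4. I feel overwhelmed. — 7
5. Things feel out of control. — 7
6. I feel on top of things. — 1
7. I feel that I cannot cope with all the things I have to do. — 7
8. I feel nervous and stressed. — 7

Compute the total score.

52

Items 3, 6 describe the absence/opposite of perceived stress → reverse-score.
reversed = (1+7) − raw = 8 − raw.
  item 1: 6
  item 2: 4
  item 3: 8 − 1 = 7
  item 4: 7
  item 5: 7
  item 6: 8 − 1 = 7
  item 7: 7
  item 8: 7
Total = 6 + 4 + 7 + 7 + 7 + 7 + 7 + 7 = 52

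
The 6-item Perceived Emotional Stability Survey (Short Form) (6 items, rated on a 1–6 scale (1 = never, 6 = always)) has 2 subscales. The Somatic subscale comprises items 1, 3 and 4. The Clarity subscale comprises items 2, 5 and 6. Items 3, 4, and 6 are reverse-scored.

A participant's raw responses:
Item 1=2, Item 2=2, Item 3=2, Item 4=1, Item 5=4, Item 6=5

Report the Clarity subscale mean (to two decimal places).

2.67

Clarity items: 2, 5, 6.
Of these, item 6 is reverse-scored; on a 1–6 scale, reversed = 7 − raw.
  item 2: 2
  item 5: 4
  item 6: 7 − 5 = 2
Sum = 2 + 4 + 2 = 8
Mean = 8 / 3 = 2.67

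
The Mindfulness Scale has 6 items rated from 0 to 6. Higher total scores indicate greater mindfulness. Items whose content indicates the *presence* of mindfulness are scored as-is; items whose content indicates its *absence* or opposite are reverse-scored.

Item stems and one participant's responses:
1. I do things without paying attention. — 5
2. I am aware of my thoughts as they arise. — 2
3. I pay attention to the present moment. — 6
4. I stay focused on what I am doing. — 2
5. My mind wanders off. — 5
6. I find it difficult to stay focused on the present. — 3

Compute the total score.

Items 1, 5, 6 describe the absence/opposite of mindfulness → reverse-score.
reverse-coded value = 6 − response.
  item 1: 6 − 5 = 1
  item 2: 2
  item 3: 6
  item 4: 2
  item 5: 6 − 5 = 1
  item 6: 6 − 3 = 3
Total = 1 + 2 + 6 + 2 + 1 + 3 = 15

15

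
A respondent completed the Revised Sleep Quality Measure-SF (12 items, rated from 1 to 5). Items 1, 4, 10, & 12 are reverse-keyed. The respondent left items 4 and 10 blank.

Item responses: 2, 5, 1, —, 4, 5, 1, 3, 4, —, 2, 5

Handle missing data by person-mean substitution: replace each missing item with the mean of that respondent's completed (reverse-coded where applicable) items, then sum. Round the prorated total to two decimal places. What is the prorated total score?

36.00

Reverse-coded (reversed = (1+5) − raw = 6 − raw):
  item 1: 6 − 2 = 4
  item 12: 6 − 5 = 1
Completed scored items (10 of 12): 4, 5, 1, 4, 5, 1, 3, 4, 2, 1; sum = 30.
Person mean = 30 / 10 ≈ 3.0000
Prorated total = (30 / 10) × 12 = 36.00 (to 2 dp)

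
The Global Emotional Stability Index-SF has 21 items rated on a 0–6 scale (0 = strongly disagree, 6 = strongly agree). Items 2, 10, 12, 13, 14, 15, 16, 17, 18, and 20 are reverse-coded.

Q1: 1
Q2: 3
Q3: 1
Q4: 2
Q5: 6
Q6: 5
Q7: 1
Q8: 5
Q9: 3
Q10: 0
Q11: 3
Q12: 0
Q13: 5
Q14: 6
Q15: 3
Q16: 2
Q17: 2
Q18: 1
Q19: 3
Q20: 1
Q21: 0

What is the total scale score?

Apply reverse scoring (on a 0–6 scale, reversed = 6 − raw):
  item 2: 6 − 3 = 3
  item 10: 6 − 0 = 6
  item 12: 6 − 0 = 6
  item 13: 6 − 5 = 1
  item 14: 6 − 6 = 0
  item 15: 6 − 3 = 3
  item 16: 6 − 2 = 4
  item 17: 6 − 2 = 4
  item 18: 6 − 1 = 5
  item 20: 6 − 1 = 5
After reverse-coding: 1, 3, 1, 2, 6, 5, 1, 5, 3, 6, 3, 6, 1, 0, 3, 4, 4, 5, 3, 5, 0
Total = 1 + 3 + 1 + 2 + 6 + 5 + 1 + 5 + 3 + 6 + 3 + 6 + 1 + 0 + 3 + 4 + 4 + 5 + 3 + 5 + 0 = 67

67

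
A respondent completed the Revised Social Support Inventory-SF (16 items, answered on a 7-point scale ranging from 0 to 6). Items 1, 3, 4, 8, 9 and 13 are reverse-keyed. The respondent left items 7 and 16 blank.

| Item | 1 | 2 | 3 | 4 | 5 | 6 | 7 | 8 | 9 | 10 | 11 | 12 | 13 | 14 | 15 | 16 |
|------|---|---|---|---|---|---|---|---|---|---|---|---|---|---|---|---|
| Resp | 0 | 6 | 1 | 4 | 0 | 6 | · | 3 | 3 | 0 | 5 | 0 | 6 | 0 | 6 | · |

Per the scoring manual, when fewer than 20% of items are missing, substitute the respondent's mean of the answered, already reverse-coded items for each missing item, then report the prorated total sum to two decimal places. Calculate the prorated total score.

Reverse-coded (reversed = (0+6) − raw = 6 − raw):
  item 1: 6 − 0 = 6
  item 3: 6 − 1 = 5
  item 4: 6 − 4 = 2
  item 8: 6 − 3 = 3
  item 9: 6 − 3 = 3
  item 13: 6 − 6 = 0
Completed scored items (14 of 16): 6, 6, 5, 2, 0, 6, 3, 3, 0, 5, 0, 0, 0, 6; sum = 42.
Person mean = 42 / 14 ≈ 3.0000
Prorated total = (42 / 14) × 16 = 48.00 (to 2 dp)

48.00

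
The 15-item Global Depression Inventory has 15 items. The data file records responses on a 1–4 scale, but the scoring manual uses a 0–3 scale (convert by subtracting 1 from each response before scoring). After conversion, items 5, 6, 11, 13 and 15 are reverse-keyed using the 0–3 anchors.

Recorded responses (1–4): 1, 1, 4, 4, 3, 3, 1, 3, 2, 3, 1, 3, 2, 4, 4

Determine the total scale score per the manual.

Convert to 0–3: 0, 0, 3, 3, 2, 2, 0, 2, 1, 2, 0, 2, 1, 3, 3
Reverse-coded (reversed = (0+3) − raw = 3 − raw):
  item 5: 3 − 2 = 1
  item 6: 3 − 2 = 1
  item 11: 3 − 0 = 3
  item 13: 3 − 1 = 2
  item 15: 3 − 3 = 0
Scored: 0, 0, 3, 3, 1, 1, 0, 2, 1, 2, 3, 2, 2, 3, 0
Total = 23

23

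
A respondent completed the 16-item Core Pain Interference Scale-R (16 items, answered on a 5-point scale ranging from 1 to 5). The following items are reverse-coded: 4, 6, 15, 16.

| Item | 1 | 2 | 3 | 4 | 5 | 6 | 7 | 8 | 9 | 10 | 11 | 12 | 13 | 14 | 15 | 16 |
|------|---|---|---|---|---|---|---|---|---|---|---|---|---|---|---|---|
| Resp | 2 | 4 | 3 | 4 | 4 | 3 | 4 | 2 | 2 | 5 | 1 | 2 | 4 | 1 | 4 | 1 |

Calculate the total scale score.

46

Raw sum = 46. Reverse-coded items: 4, 6, 15, 16; their raw sum = 12.
Each reversal replaces raw with 6 − raw, changing the total by 6 − 2·raw per item.
Total = 46 + 4·6 − 2·12 = 46 + 24 − 24 = 46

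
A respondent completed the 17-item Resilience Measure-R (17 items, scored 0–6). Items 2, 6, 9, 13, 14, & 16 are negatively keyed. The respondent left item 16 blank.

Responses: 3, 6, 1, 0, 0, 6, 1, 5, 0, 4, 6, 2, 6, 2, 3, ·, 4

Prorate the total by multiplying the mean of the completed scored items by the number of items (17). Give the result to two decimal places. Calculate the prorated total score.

Reverse-coded (reversed = (0+6) − raw = 6 − raw):
  item 2: 6 − 6 = 0
  item 6: 6 − 6 = 0
  item 9: 6 − 0 = 6
  item 13: 6 − 6 = 0
  item 14: 6 − 2 = 4
Completed scored items (16 of 17): 3, 0, 1, 0, 0, 0, 1, 5, 6, 4, 6, 2, 0, 4, 3, 4; sum = 39.
Person mean = 39 / 16 ≈ 2.4375
Prorated total = (39 / 16) × 17 = 41.44 (to 2 dp)

41.44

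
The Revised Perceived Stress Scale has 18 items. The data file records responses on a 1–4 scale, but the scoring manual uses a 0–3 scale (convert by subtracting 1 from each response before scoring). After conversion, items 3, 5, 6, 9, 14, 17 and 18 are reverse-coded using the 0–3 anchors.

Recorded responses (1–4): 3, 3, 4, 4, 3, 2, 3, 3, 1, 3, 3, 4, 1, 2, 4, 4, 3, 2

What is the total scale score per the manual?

Convert to 0–3: 2, 2, 3, 3, 2, 1, 2, 2, 0, 2, 2, 3, 0, 1, 3, 3, 2, 1
Reverse-coded (reversed = (0+3) − raw = 3 − raw):
  item 3: 3 − 3 = 0
  item 5: 3 − 2 = 1
  item 6: 3 − 1 = 2
  item 9: 3 − 0 = 3
  item 14: 3 − 1 = 2
  item 17: 3 − 2 = 1
  item 18: 3 − 1 = 2
Scored: 2, 2, 0, 3, 1, 2, 2, 2, 3, 2, 2, 3, 0, 2, 3, 3, 1, 2
Total = 35

35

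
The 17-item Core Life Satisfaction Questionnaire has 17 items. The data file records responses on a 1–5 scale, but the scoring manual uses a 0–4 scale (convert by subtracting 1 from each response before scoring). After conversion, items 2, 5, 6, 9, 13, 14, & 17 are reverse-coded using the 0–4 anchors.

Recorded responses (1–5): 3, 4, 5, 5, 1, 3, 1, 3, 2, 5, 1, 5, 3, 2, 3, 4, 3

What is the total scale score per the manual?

42

Convert to 0–4: 2, 3, 4, 4, 0, 2, 0, 2, 1, 4, 0, 4, 2, 1, 2, 3, 2
Reverse-coded (reverse-coded value = 4 − response):
  item 2: 4 − 3 = 1
  item 5: 4 − 0 = 4
  item 6: 4 − 2 = 2
  item 9: 4 − 1 = 3
  item 13: 4 − 2 = 2
  item 14: 4 − 1 = 3
  item 17: 4 − 2 = 2
Scored: 2, 1, 4, 4, 4, 2, 0, 2, 3, 4, 0, 4, 2, 3, 2, 3, 2
Total = 42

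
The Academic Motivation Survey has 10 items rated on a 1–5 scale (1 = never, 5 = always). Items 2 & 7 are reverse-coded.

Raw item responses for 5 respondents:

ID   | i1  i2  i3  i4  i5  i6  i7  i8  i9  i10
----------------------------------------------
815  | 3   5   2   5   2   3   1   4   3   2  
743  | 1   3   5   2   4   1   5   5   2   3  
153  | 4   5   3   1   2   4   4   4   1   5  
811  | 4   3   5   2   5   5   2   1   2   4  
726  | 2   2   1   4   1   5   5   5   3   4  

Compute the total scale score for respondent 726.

30

Respondent 726 raw: 2, 2, 1, 4, 1, 5, 5, 5, 3, 4.
Reverse-coded (on a 1–5 scale, reversed = 6 − raw):
  item 1: 2
  item 2: 6 − 2 = 4
  item 3: 1
  item 4: 4
  item 5: 1
  item 6: 5
  item 7: 6 − 5 = 1
  item 8: 5
  item 9: 3
  item 10: 4
Sum = 2 + 4 + 1 + 4 + 1 + 5 + 1 + 5 + 3 + 4 = 30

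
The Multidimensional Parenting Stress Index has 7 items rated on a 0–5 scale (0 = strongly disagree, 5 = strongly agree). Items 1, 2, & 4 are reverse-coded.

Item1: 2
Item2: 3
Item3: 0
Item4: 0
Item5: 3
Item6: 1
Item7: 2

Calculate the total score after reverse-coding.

16

Reverse-coded items use 5 − raw:
  item 1: 5 − 2 = 3
  item 2: 5 − 3 = 2
  item 4: 5 − 0 = 5
After reverse-coding: 3, 2, 0, 5, 3, 1, 2
Total = 3 + 2 + 0 + 5 + 3 + 1 + 2 = 16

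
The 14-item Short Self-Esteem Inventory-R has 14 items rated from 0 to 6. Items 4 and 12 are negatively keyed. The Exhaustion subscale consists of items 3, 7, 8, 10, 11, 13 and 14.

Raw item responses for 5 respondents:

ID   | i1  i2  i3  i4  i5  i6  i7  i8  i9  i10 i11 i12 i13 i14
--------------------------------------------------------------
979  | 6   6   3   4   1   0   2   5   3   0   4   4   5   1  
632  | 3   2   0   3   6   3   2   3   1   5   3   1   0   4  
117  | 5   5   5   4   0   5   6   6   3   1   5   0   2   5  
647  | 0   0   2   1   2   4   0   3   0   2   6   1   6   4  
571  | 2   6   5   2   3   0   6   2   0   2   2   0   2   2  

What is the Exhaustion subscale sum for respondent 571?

Respondent 571 raw: 2, 6, 5, 2, 3, 0, 6, 2, 0, 2, 2, 0, 2, 2.
Exhaustion items: 3, 7, 8, 10, 11, 13, 14.
Reverse-coded (reverse-coded value = 6 − response):
  item 3: 5
  item 7: 6
  item 8: 2
  item 10: 2
  item 11: 2
  item 13: 2
  item 14: 2
Sum = 5 + 6 + 2 + 2 + 2 + 2 + 2 = 21

21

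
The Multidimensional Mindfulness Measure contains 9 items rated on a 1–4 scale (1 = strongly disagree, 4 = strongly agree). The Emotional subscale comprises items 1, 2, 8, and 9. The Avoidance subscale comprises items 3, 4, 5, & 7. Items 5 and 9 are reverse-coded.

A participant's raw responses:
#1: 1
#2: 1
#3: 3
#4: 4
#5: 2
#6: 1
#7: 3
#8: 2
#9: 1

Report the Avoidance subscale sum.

13

Avoidance items: 3, 4, 5, 7.
Of these, item 5 is reverse-coded; reverse-coded value = 5 − response.
  item 3: 3
  item 4: 4
  item 5: 5 − 2 = 3
  item 7: 3
Sum = 3 + 4 + 3 + 3 = 13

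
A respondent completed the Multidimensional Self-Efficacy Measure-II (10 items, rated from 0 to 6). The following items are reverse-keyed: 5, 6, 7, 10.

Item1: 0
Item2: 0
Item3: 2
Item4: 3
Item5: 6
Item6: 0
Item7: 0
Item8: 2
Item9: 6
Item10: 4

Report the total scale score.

27

Reverse-keyed items use 6 − raw:
  item 5: 6 − 6 = 0
  item 6: 6 − 0 = 6
  item 7: 6 − 0 = 6
  item 10: 6 − 4 = 2
After reverse-coding: 0, 0, 2, 3, 0, 6, 6, 2, 6, 2
Total = 0 + 0 + 2 + 3 + 0 + 6 + 6 + 2 + 6 + 2 = 27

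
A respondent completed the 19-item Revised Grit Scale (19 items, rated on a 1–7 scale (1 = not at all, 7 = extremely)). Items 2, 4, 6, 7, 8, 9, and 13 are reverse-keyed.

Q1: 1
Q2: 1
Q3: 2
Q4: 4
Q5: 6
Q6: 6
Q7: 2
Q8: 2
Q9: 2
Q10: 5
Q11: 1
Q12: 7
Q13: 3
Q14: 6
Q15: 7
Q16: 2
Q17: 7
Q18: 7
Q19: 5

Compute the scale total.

Apply reverse scoring (on a 1–7 scale, reversed = 8 − raw):
  item 2: 8 − 1 = 7
  item 4: 8 − 4 = 4
  item 6: 8 − 6 = 2
  item 7: 8 − 2 = 6
  item 8: 8 − 2 = 6
  item 9: 8 − 2 = 6
  item 13: 8 − 3 = 5
Scored responses: 1, 7, 2, 4, 6, 2, 6, 6, 6, 5, 1, 7, 5, 6, 7, 2, 7, 7, 5
Total = 1 + 7 + 2 + 4 + 6 + 2 + 6 + 6 + 6 + 5 + 1 + 7 + 5 + 6 + 7 + 2 + 7 + 7 + 5 = 92

92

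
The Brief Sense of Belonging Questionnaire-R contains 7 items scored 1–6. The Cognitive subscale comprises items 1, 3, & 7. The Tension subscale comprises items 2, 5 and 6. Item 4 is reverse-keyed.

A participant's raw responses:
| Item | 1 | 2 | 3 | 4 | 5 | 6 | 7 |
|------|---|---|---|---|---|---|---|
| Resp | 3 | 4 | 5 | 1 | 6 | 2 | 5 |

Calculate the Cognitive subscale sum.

Cognitive items: 1, 3, 7.
  item 1: 3
  item 3: 5
  item 7: 5
Sum = 3 + 5 + 5 = 13

13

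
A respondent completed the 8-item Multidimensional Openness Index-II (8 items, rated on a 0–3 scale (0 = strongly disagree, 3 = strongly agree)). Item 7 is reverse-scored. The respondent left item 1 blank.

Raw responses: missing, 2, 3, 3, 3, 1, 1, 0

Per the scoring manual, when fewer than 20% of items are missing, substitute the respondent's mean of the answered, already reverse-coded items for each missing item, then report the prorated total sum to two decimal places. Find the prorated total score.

16.00

Reverse-coded (reversed = (0+3) − raw = 3 − raw):
  item 7: 3 − 1 = 2
Completed scored items (7 of 8): 2, 3, 3, 3, 1, 2, 0; sum = 14.
Person mean = 14 / 7 ≈ 2.0000
Prorated total = (14 / 7) × 8 = 16.00 (to 2 dp)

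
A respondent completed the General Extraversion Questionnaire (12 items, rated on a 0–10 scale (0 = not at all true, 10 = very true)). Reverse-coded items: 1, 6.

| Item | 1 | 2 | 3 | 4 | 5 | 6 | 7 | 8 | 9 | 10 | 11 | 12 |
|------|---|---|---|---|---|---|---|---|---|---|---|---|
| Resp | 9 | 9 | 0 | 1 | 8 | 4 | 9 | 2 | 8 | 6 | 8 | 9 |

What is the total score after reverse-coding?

67

Reversing items 1 & 6 with 10 − raw:
Total = (10−9) + 9 + 0 + 1 + 8 + (10−4) + 9 + 2 + 8 + 6 + 8 + 9
      = 1 + 9 + 0 + 1 + 8 + 6 + 9 + 2 + 8 + 6 + 8 + 9 = 67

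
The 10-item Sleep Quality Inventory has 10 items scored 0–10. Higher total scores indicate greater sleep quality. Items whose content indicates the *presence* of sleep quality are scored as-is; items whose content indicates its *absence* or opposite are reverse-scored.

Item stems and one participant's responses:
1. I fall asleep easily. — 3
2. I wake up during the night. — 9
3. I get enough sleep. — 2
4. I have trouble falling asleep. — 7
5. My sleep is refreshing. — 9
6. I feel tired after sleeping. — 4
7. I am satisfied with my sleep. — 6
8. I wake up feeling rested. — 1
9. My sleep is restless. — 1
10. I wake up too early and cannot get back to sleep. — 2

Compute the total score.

48

Items 2, 4, 6, 9, 10 describe the absence/opposite of sleep quality → reverse-score.
reversed = (0+10) − raw = 10 − raw.
  item 1: 3
  item 2: 10 − 9 = 1
  item 3: 2
  item 4: 10 − 7 = 3
  item 5: 9
  item 6: 10 − 4 = 6
  item 7: 6
  item 8: 1
  item 9: 10 − 1 = 9
  item 10: 10 − 2 = 8
Total = 3 + 1 + 2 + 3 + 9 + 6 + 6 + 1 + 9 + 8 = 48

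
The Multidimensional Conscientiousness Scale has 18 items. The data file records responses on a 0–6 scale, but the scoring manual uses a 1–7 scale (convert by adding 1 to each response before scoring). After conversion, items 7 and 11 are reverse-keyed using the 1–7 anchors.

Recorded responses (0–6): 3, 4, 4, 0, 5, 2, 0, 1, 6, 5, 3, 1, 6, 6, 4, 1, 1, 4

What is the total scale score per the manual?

Convert to 1–7: 4, 5, 5, 1, 6, 3, 1, 2, 7, 6, 4, 2, 7, 7, 5, 2, 2, 5
Reverse-coded (reverse-coded value = 8 − response):
  item 7: 8 − 1 = 7
  item 11: 8 − 4 = 4
Scored: 4, 5, 5, 1, 6, 3, 7, 2, 7, 6, 4, 2, 7, 7, 5, 2, 2, 5
Total = 80

80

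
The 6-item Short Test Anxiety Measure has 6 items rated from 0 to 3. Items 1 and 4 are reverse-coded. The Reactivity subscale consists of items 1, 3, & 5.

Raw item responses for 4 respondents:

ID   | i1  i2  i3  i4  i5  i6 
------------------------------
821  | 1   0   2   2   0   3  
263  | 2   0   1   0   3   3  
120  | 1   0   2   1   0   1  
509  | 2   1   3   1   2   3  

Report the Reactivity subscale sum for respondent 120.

Respondent 120 raw: 1, 0, 2, 1, 0, 1.
Reactivity items: 1, 3, 5.
Reverse-coded (on a 0–3 scale, reversed = 3 − raw):
  item 1: 3 − 1 = 2
  item 3: 2
  item 5: 0
Sum = 2 + 2 + 0 = 4

4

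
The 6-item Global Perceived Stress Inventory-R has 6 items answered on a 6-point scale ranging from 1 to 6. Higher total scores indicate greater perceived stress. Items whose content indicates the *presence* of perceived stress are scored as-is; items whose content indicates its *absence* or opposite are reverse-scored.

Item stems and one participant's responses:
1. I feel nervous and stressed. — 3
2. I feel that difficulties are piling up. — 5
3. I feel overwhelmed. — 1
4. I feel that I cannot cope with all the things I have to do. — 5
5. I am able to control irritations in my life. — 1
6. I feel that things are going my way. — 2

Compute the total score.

25

Items 5, 6 describe the absence/opposite of perceived stress → reverse-score.
reversed = (1+6) − raw = 7 − raw.
  item 1: 3
  item 2: 5
  item 3: 1
  item 4: 5
  item 5: 7 − 1 = 6
  item 6: 7 − 2 = 5
Total = 3 + 5 + 1 + 5 + 6 + 5 = 25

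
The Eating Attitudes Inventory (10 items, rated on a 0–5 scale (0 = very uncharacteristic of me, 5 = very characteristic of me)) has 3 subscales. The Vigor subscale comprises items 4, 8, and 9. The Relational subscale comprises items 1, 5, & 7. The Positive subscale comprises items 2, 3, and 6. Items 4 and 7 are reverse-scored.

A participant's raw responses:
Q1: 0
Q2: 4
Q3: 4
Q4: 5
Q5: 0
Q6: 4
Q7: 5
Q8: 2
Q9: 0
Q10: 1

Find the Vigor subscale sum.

2

Vigor items: 4, 8, 9.
Of these, item 4 is reverse-scored; reverse-coded value = 5 − response.
  item 4: 5 − 5 = 0
  item 8: 2
  item 9: 0
Sum = 0 + 2 + 0 = 2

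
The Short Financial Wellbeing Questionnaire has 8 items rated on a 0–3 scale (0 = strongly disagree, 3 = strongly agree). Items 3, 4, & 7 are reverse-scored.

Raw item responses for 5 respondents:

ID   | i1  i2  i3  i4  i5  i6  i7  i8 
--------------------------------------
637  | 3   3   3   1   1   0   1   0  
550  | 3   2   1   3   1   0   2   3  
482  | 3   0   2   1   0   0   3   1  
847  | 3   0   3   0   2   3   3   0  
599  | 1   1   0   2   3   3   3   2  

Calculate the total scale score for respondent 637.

Respondent 637 raw: 3, 3, 3, 1, 1, 0, 1, 0.
Reverse-coded (on a 0–3 scale, reversed = 3 − raw):
  item 1: 3
  item 2: 3
  item 3: 3 − 3 = 0
  item 4: 3 − 1 = 2
  item 5: 1
  item 6: 0
  item 7: 3 − 1 = 2
  item 8: 0
Sum = 3 + 3 + 0 + 2 + 1 + 0 + 2 + 0 = 11

11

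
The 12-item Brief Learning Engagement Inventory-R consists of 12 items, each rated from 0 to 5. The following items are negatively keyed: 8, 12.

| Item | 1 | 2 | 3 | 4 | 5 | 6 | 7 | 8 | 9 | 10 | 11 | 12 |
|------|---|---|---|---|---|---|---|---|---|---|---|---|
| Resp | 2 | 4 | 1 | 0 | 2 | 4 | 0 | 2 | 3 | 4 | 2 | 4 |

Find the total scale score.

26

Negatively keyed items use 5 − raw:
  item 8: 5 − 2 = 3
  item 12: 5 − 4 = 1
After reverse-coding: 2, 4, 1, 0, 2, 4, 0, 3, 3, 4, 2, 1
Total = 2 + 4 + 1 + 0 + 2 + 4 + 0 + 3 + 3 + 4 + 2 + 1 = 26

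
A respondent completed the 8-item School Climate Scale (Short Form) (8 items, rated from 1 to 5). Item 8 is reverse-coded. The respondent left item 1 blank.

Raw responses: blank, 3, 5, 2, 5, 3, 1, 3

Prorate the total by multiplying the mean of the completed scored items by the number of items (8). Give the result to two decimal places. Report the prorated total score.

25.14

Reverse-coded (reverse-coded value = 6 − response):
  item 8: 6 − 3 = 3
Completed scored items (7 of 8): 3, 5, 2, 5, 3, 1, 3; sum = 22.
Person mean = 22 / 7 ≈ 3.1429
Prorated total = (22 / 7) × 8 = 25.14 (to 2 dp)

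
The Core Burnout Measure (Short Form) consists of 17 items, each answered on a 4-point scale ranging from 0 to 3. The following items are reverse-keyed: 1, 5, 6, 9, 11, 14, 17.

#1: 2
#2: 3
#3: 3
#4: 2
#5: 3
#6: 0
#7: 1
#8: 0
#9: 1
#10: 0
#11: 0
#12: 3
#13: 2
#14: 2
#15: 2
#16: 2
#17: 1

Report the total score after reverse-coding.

Raw sum = 27. Reverse-keyed items: 1, 5, 6, 9, 11, 14, 17; their raw sum = 9.
Each reversal replaces raw with 3 − raw, changing the total by 3 − 2·raw per item.
Total = 27 + 7·3 − 2·9 = 27 + 21 − 18 = 30

30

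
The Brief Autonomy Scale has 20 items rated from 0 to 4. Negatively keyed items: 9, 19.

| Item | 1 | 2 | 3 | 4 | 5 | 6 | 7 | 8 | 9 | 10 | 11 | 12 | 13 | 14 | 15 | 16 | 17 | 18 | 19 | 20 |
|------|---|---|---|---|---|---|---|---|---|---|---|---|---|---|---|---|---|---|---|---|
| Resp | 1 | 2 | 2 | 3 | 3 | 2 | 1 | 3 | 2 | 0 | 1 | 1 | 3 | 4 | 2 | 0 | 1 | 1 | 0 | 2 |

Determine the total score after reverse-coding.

Negatively keyed items use 4 − raw:
  item 9: 4 − 2 = 2
  item 19: 4 − 0 = 4
After reverse-coding: 1, 2, 2, 3, 3, 2, 1, 3, 2, 0, 1, 1, 3, 4, 2, 0, 1, 1, 4, 2
Total = 1 + 2 + 2 + 3 + 3 + 2 + 1 + 3 + 2 + 0 + 1 + 1 + 3 + 4 + 2 + 0 + 1 + 1 + 4 + 2 = 38

38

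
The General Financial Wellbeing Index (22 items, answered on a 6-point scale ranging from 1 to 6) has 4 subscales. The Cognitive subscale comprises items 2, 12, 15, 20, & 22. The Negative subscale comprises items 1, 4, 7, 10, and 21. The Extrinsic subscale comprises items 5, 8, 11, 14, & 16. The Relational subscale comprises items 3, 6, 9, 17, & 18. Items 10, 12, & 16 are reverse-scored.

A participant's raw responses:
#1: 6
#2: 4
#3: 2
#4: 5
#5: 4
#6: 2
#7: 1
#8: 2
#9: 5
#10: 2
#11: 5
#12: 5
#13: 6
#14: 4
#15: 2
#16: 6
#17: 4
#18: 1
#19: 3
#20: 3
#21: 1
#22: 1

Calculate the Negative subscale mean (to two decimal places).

3.60

Negative items: 1, 4, 7, 10, 21.
Of these, item 10 is reverse-scored; reverse-coded value = 7 − response.
  item 1: 6
  item 4: 5
  item 7: 1
  item 10: 7 − 2 = 5
  item 21: 1
Sum = 6 + 5 + 1 + 5 + 1 = 18
Mean = 18 / 5 = 3.60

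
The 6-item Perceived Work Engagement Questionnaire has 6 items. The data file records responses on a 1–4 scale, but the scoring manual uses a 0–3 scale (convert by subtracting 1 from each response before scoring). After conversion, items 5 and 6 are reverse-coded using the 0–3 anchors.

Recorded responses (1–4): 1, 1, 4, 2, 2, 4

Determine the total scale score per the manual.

6

Convert to 0–3: 0, 0, 3, 1, 1, 3
Reverse-coded (reverse-coded value = 3 − response):
  item 5: 3 − 1 = 2
  item 6: 3 − 3 = 0
Scored: 0, 0, 3, 1, 2, 0
Total = 6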